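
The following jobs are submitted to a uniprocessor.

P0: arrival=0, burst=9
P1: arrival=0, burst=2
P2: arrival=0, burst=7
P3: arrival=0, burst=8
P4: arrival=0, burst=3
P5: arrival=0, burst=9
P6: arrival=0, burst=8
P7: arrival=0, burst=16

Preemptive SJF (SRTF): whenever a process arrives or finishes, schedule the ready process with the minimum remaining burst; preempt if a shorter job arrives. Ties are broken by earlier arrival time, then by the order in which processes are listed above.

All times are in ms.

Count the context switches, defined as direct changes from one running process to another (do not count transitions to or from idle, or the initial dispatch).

Gantt: | P1 0-2 | P4 2-5 | P2 5-12 | P3 12-20 | P6 20-28 | P0 28-37 | P5 37-46 | P7 46-62 |
Completion: P0=37  P1=2  P2=12  P3=20  P4=5  P5=46  P6=28  P7=62

7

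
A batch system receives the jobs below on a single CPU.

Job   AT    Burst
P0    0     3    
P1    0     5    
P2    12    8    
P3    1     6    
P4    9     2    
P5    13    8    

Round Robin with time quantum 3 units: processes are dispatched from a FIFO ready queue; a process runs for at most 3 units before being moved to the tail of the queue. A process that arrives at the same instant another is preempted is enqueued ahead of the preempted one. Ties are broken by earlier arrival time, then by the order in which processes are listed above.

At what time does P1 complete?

Gantt: | P0 0-3 | P1 3-6 | P3 6-9 | P1 9-11 | P4 11-13 | P3 13-16 | P2 16-19 | P5 19-22 | P2 22-25 | P5 25-28 | P2 28-30 | P5 30-32 |
Completion: P0=3  P1=11  P2=30  P3=16  P4=13  P5=32
Turnaround (C−A): P0=3  P1=11  P2=18  P3=15  P4=4  P5=19

11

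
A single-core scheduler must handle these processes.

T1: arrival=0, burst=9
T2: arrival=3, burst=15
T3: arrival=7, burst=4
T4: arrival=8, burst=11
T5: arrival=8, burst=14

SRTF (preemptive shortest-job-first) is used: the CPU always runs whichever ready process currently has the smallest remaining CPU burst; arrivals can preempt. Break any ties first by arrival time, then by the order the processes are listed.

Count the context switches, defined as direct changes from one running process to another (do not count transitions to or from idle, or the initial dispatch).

4

Timeline: | T1 0-9 | T3 9-13 | T4 13-24 | T5 24-38 | T2 38-53 |
Completion: T1=9  T2=53  T3=13  T4=24  T5=38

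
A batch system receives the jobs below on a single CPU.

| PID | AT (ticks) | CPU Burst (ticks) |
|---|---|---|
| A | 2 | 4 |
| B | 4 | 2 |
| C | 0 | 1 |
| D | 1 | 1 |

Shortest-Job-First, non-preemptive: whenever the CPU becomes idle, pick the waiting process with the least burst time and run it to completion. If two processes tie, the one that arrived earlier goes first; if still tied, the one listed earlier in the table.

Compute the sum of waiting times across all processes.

Gantt: | C 0-1 | D 1-2 | A 2-6 | B 6-8 |
Completion: A=6  B=8  C=1  D=2
Turnaround (C−A): A=4  B=4  C=1  D=1
Waiting = turnaround − burst: A=0, B=2, C=0, D=0
Total waiting = 0 + 2 + 0 + 0 = 2

2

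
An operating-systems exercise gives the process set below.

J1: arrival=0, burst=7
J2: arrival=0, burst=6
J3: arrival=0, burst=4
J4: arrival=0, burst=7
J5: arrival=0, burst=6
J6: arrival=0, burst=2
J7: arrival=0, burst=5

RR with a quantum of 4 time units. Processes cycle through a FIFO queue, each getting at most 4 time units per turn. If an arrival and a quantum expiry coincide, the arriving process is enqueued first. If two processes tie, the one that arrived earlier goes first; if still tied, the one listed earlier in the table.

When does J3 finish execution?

12

Gantt: | J1 0-4 | J2 4-8 | J3 8-12 | J4 12-16 | J5 16-20 | J6 20-22 | J7 22-26 | J1 26-29 | J2 29-31 | J4 31-34 | J5 34-36 | J7 36-37 |
Completion: J1=29  J2=31  J3=12  J4=34  J5=36  J6=22  J7=37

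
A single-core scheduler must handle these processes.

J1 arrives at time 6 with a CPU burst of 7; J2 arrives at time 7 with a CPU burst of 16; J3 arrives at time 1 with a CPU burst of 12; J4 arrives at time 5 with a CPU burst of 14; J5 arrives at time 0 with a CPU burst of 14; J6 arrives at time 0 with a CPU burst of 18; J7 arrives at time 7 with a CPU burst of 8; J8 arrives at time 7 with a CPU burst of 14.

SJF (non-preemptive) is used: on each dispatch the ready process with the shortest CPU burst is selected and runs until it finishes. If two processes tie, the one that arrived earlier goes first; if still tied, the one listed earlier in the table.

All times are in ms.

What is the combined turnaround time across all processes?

Schedule: | J5 0-14 | J1 14-21 | J7 21-29 | J3 29-41 | J4 41-55 | J8 55-69 | J2 69-85 | J6 85-103 |
Completion: J1=21  J2=85  J3=41  J4=55  J5=14  J6=103  J7=29  J8=69
Turnaround (C−A): J1=15  J2=78  J3=40  J4=50  J5=14  J6=103  J7=22  J8=62
Turnaround = completion − arrival: J1=15, J2=78, J3=40, J4=50, J5=14, J6=103, J7=22, J8=62
Total turnaround = 15 + 78 + 40 + 50 + 14 + 103 + 22 + 62 = 384

384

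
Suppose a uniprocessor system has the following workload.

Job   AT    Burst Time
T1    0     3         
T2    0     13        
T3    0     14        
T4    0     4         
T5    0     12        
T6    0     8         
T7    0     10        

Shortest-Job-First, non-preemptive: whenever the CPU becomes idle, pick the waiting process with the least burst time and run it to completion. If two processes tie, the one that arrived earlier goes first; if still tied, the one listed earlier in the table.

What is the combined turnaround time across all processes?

201

Timeline: | T1 0-3 | T4 3-7 | T6 7-15 | T7 15-25 | T5 25-37 | T2 37-50 | T3 50-64 |
Completion: T1=3  T2=50  T3=64  T4=7  T5=37  T6=15  T7=25
Turnaround (C−A): T1=3  T2=50  T3=64  T4=7  T5=37  T6=15  T7=25
Turnaround = completion − arrival: T1=3, T2=50, T3=64, T4=7, T5=37, T6=15, T7=25
Total turnaround = 3 + 50 + 64 + 7 + 37 + 15 + 25 = 201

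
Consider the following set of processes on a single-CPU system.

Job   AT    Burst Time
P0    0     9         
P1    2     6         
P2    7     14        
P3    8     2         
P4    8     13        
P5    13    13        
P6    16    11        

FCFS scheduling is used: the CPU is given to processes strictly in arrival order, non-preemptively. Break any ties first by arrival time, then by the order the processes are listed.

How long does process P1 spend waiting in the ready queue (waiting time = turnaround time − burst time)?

Schedule: | P0 0-9 | P1 9-15 | P2 15-29 | P3 29-31 | P4 31-44 | P5 44-57 | P6 57-68 |
Completion: P0=9  P1=15  P2=29  P3=31  P4=44  P5=57  P6=68
Waiting(P1) = turnaround − burst = 13 − 6 = 7

7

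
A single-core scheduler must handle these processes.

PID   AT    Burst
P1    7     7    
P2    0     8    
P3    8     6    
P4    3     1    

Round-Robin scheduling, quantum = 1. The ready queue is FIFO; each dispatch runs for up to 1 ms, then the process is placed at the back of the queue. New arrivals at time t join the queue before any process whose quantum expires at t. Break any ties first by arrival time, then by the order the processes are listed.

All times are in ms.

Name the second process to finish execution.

P2

Timeline: | P2 0-3 | P4 3-4 | P2 4-7 | P1 7-8 | P2 8-9 | P3 9-10 | P1 10-11 | P2 11-12 | P3 12-13 | P1 13-14 | P3 14-15 | P1 15-16 | P3 16-17 | P1 17-18 | P3 18-19 | P1 19-20 | P3 20-21 | P1 21-22 |
Completion: P1=22  P2=12  P3=21  P4=4
Finish order: P4 → P2 → P3 → P1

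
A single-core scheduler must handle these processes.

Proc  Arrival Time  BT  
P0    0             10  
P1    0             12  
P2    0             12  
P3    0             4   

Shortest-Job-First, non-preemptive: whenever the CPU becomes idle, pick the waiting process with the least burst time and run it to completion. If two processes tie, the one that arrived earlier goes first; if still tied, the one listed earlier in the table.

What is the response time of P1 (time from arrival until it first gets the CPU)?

Gantt: | P3 0-4 | P0 4-14 | P1 14-26 | P2 26-38 |
Completion: P0=14  P1=26  P2=38  P3=4
Turnaround (C−A): P0=14  P1=26  P2=38  P3=4
Response(P1) = first start − arrival = 14 − 0 = 14

14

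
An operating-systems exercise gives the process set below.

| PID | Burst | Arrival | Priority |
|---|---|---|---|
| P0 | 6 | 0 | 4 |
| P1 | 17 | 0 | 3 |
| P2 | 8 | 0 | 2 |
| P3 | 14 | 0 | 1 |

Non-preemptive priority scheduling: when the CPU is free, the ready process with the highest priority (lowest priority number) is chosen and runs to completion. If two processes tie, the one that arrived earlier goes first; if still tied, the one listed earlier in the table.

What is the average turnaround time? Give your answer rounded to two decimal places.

30.00

Schedule: | P3 0-14 | P2 14-22 | P1 22-39 | P0 39-45 |
Completion: P0=45  P1=39  P2=22  P3=14
Turnaround (C−A): P0=45  P1=39  P2=22  P3=14
Turnaround times: P0=45, P1=39, P2=22, P3=14
Average turnaround = (45+39+22+14) / 4 = 120/4 = 30.00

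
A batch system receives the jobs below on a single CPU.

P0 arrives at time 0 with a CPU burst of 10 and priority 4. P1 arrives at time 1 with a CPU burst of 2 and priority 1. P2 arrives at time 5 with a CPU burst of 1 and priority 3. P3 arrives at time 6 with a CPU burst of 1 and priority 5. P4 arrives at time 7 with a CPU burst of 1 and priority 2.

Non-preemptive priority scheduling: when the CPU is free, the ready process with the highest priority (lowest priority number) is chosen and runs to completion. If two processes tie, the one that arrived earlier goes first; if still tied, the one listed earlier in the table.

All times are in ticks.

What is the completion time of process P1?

Schedule: | P0 0-10 | P1 10-12 | P4 12-13 | P2 13-14 | P3 14-15 |
Completion: P0=10  P1=12  P2=14  P3=15  P4=13

12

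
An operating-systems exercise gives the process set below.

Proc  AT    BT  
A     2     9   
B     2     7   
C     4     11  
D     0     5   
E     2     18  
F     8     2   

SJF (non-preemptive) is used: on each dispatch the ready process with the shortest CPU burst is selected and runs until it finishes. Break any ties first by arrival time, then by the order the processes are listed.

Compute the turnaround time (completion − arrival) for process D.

5

Timeline: | D 0-5 | B 5-12 | F 12-14 | A 14-23 | C 23-34 | E 34-52 |
Completion: A=23  B=12  C=34  D=5  E=52  F=14
Turnaround (C−A): A=21  B=10  C=30  D=5  E=50  F=6
Turnaround(D) = completion − arrival = 5 − 0 = 5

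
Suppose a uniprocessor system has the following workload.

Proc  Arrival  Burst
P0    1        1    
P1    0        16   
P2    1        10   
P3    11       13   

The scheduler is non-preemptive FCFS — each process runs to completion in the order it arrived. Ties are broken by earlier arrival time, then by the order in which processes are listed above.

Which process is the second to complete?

Gantt: | P1 0-16 | P0 16-17 | P2 17-27 | P3 27-40 |
Completion: P0=17  P1=16  P2=27  P3=40
Turnaround (C−A): P0=16  P1=16  P2=26  P3=29
Finish order: P1 → P0 → P2 → P3

P0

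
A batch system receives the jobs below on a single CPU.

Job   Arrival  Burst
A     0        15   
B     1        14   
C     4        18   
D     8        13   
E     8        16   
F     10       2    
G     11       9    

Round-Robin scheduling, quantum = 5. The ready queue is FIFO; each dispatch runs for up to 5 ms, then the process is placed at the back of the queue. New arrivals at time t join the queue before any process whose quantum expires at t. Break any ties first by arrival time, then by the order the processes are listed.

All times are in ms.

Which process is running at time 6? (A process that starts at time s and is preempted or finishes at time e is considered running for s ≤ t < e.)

B

Gantt: | A 0-5 | B 5-10 | C 10-15 | A 15-20 | D 20-25 | E 25-30 | F 30-32 | B 32-37 | G 37-42 | C 42-47 | A 47-52 | D 52-57 | E 57-62 | B 62-66 | G 66-70 | C 70-75 | D 75-78 | E 78-83 | C 83-86 | E 86-87 |
Completion: A=52  B=66  C=86  D=78  E=87  F=32  G=70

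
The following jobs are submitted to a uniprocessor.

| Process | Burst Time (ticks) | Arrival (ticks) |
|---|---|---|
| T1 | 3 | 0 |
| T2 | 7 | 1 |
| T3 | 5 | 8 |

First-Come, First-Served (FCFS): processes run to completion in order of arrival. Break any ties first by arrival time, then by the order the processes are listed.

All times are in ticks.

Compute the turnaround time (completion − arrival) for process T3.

Timeline: | T1 0-3 | T2 3-10 | T3 10-15 |
Completion: T1=3  T2=10  T3=15
Turnaround(T3) = completion − arrival = 15 − 8 = 7

7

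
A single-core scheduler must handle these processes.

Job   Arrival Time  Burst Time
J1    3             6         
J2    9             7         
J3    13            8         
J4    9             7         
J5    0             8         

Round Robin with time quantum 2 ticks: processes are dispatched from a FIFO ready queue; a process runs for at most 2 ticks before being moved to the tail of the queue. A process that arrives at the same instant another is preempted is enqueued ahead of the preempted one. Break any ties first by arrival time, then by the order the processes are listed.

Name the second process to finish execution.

Timeline: | J5 0-4 | J1 4-6 | J5 6-8 | J1 8-10 | J5 10-12 | J2 12-14 | J4 14-16 | J1 16-18 | J3 18-20 | J2 20-22 | J4 22-24 | J3 24-26 | J2 26-28 | J4 28-30 | J3 30-32 | J2 32-33 | J4 33-34 | J3 34-36 |
Completion: J1=18  J2=33  J3=36  J4=34  J5=12
Finish order: J5 → J1 → J2 → J4 → J3

J1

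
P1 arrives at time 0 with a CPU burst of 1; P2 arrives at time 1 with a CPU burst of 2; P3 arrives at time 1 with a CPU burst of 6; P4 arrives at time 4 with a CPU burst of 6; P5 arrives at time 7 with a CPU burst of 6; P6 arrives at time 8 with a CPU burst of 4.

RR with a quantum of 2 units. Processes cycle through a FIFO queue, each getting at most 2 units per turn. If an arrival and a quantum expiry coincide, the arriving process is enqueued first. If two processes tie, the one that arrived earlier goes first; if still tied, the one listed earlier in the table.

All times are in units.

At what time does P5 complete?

25

Gantt: | P1 0-1 | P2 1-3 | P3 3-5 | P4 5-7 | P3 7-9 | P5 9-11 | P4 11-13 | P6 13-15 | P3 15-17 | P5 17-19 | P4 19-21 | P6 21-23 | P5 23-25 |
Completion: P1=1  P2=3  P3=17  P4=21  P5=25  P6=23
Turnaround (C−A): P1=1  P2=2  P3=16  P4=17  P5=18  P6=15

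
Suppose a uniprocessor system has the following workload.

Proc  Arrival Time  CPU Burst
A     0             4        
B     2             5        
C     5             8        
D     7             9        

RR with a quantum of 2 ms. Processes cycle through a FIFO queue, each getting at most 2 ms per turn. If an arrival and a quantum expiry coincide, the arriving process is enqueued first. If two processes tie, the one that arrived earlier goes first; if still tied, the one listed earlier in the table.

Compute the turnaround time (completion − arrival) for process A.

Gantt: | A 0-2 | B 2-4 | A 4-6 | B 6-8 | C 8-10 | D 10-12 | B 12-13 | C 13-15 | D 15-17 | C 17-19 | D 19-21 | C 21-23 | D 23-26 |
Completion: A=6  B=13  C=23  D=26
Turnaround (C−A): A=6  B=11  C=18  D=19
Turnaround(A) = completion − arrival = 6 − 0 = 6

6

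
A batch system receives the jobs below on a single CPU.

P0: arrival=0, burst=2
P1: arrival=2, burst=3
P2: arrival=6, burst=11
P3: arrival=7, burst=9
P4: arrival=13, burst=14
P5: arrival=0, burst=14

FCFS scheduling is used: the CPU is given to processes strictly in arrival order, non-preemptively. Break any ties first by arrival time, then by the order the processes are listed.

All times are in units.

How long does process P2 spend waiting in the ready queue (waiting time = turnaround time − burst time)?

Timeline: | P0 0-2 | P5 2-16 | P1 16-19 | P2 19-30 | P3 30-39 | P4 39-53 |
Completion: P0=2  P1=19  P2=30  P3=39  P4=53  P5=16
Turnaround (C−A): P0=2  P1=17  P2=24  P3=32  P4=40  P5=16
Waiting(P2) = turnaround − burst = 24 − 11 = 13

13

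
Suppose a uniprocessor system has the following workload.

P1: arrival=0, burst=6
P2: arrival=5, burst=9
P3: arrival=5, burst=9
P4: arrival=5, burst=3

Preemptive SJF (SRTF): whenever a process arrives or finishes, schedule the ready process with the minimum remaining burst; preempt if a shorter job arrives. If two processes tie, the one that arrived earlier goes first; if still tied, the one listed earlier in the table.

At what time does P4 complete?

Timeline: | P1 0-6 | P4 6-9 | P2 9-18 | P3 18-27 |
Completion: P1=6  P2=18  P3=27  P4=9
Turnaround (C−A): P1=6  P2=13  P3=22  P4=4

9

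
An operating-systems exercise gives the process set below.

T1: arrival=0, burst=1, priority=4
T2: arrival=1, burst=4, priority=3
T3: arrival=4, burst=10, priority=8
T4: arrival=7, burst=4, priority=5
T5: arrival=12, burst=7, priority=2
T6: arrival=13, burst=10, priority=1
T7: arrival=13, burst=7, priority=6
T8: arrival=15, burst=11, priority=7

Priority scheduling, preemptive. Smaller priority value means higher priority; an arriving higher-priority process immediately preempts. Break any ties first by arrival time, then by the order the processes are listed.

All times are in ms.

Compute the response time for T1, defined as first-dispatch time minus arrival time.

0

Timeline: | T1 0-1 | T2 1-5 | T3 5-7 | T4 7-11 | T3 11-12 | T5 12-13 | T6 13-23 | T5 23-29 | T7 29-36 | T8 36-47 | T3 47-54 |
Completion: T1=1  T2=5  T3=54  T4=11  T5=29  T6=23  T7=36  T8=47
Turnaround (C−A): T1=1  T2=4  T3=50  T4=4  T5=17  T6=10  T7=23  T8=32
Response(T1) = first start − arrival = 0 − 0 = 0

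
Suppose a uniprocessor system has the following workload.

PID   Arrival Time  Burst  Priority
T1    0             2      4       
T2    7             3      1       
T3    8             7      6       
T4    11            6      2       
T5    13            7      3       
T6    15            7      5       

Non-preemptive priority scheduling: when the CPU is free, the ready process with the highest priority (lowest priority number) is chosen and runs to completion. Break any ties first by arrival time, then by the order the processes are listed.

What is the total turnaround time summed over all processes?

65

Timeline: | T1 0-2 | idle 2-7 | T2 7-10 | T3 10-17 | T4 17-23 | T5 23-30 | T6 30-37 |
Completion: T1=2  T2=10  T3=17  T4=23  T5=30  T6=37
Turnaround = completion − arrival: T1=2, T2=3, T3=9, T4=12, T5=17, T6=22
Total turnaround = 2 + 3 + 9 + 12 + 17 + 22 = 65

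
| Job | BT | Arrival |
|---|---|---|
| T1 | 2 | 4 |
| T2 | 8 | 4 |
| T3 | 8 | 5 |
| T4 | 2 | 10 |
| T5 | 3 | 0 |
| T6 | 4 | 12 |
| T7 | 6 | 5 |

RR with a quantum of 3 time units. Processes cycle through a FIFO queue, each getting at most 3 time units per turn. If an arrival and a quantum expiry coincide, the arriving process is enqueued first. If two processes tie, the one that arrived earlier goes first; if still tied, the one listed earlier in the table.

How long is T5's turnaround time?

Gantt: | T5 0-3 | idle 3-4 | T1 4-6 | T2 6-9 | T3 9-12 | T7 12-15 | T2 15-18 | T4 18-20 | T6 20-23 | T3 23-26 | T7 26-29 | T2 29-31 | T6 31-32 | T3 32-34 |
Completion: T1=6  T2=31  T3=34  T4=20  T5=3  T6=32  T7=29
Turnaround(T5) = completion − arrival = 3 − 0 = 3

3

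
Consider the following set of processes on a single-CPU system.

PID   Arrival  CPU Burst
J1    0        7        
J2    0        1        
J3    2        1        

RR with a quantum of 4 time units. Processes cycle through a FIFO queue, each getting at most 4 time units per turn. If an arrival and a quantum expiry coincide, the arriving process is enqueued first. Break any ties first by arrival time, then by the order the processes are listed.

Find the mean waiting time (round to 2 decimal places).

3.00

Gantt: | J1 0-4 | J2 4-5 | J3 5-6 | J1 6-9 |
Completion: J1=9  J2=5  J3=6
Turnaround (C−A): J1=9  J2=5  J3=4
Waiting times: J1=2, J2=4, J3=3
Average waiting = (2+4+3) / 3 = 9/3 = 3.00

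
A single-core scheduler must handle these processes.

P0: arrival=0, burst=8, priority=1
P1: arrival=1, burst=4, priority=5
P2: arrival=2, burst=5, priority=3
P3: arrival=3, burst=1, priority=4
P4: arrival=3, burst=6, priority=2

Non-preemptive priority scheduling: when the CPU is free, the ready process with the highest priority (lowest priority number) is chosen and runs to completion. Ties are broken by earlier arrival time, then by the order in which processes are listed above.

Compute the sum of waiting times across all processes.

Timeline: | P0 0-8 | P4 8-14 | P2 14-19 | P3 19-20 | P1 20-24 |
Completion: P0=8  P1=24  P2=19  P3=20  P4=14
Turnaround (C−A): P0=8  P1=23  P2=17  P3=17  P4=11
Waiting = turnaround − burst: P0=0, P1=19, P2=12, P3=16, P4=5
Total waiting = 0 + 19 + 12 + 16 + 5 = 52

52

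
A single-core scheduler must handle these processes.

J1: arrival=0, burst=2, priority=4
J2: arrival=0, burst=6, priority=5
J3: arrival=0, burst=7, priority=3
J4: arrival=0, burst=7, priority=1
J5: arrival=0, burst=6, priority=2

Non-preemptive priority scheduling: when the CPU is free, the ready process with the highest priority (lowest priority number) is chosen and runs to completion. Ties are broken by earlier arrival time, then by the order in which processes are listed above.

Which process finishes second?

J5

Timeline: | J4 0-7 | J5 7-13 | J3 13-20 | J1 20-22 | J2 22-28 |
Completion: J1=22  J2=28  J3=20  J4=7  J5=13
Finish order: J4 → J5 → J3 → J1 → J2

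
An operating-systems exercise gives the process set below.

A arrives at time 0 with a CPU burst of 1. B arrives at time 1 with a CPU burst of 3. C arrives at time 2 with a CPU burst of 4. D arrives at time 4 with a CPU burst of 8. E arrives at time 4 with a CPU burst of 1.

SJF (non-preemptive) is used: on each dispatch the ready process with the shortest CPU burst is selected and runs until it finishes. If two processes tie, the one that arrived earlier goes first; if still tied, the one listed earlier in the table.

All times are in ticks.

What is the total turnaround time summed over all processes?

25

Schedule: | A 0-1 | B 1-4 | E 4-5 | C 5-9 | D 9-17 |
Completion: A=1  B=4  C=9  D=17  E=5
Turnaround (C−A): A=1  B=3  C=7  D=13  E=1
Turnaround = completion − arrival: A=1, B=3, C=7, D=13, E=1
Total turnaround = 1 + 3 + 7 + 13 + 1 = 25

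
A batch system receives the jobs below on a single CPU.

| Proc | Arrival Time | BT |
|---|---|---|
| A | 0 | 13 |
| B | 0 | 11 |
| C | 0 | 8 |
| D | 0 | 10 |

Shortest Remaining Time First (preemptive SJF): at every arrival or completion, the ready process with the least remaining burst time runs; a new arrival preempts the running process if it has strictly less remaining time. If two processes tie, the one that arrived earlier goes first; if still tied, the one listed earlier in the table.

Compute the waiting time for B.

18

Timeline: | C 0-8 | D 8-18 | B 18-29 | A 29-42 |
Completion: A=42  B=29  C=8  D=18
Waiting(B) = turnaround − burst = 29 − 11 = 18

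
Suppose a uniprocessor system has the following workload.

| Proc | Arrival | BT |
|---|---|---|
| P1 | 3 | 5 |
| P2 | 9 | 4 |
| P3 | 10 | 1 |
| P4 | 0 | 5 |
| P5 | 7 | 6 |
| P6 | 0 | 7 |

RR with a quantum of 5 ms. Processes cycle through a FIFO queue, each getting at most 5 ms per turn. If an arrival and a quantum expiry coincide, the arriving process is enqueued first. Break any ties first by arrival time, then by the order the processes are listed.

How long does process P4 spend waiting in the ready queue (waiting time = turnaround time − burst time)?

Timeline: | P4 0-5 | P6 5-10 | P1 10-15 | P5 15-20 | P2 20-24 | P3 24-25 | P6 25-27 | P5 27-28 |
Completion: P1=15  P2=24  P3=25  P4=5  P5=28  P6=27
Turnaround (C−A): P1=12  P2=15  P3=15  P4=5  P5=21  P6=27
Waiting(P4) = turnaround − burst = 5 − 5 = 0

0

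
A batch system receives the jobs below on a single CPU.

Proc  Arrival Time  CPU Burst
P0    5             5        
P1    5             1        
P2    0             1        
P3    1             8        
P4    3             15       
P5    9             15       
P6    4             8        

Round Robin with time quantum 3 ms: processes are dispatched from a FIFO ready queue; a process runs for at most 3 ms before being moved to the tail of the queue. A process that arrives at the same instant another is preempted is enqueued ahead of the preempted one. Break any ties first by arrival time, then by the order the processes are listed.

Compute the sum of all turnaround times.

187

Timeline: | P2 0-1 | P3 1-4 | P4 4-7 | P6 7-10 | P3 10-13 | P0 13-16 | P1 16-17 | P4 17-20 | P5 20-23 | P6 23-26 | P3 26-28 | P0 28-30 | P4 30-33 | P5 33-36 | P6 36-38 | P4 38-41 | P5 41-44 | P4 44-47 | P5 47-53 |
Completion: P0=30  P1=17  P2=1  P3=28  P4=47  P5=53  P6=38
Turnaround = completion − arrival: P0=25, P1=12, P2=1, P3=27, P4=44, P5=44, P6=34
Total turnaround = 25 + 12 + 1 + 27 + 44 + 44 + 34 = 187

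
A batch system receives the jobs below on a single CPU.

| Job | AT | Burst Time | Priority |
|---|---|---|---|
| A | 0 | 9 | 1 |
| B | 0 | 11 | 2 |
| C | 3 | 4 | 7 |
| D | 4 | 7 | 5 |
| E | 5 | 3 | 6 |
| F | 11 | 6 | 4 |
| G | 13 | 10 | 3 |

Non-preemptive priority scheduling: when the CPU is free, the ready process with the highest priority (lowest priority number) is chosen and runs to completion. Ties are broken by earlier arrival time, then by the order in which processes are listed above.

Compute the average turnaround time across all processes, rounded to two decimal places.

28.29

Timeline: | A 0-9 | B 9-20 | G 20-30 | F 30-36 | D 36-43 | E 43-46 | C 46-50 |
Completion: A=9  B=20  C=50  D=43  E=46  F=36  G=30
Turnaround times: A=9, B=20, C=47, D=39, E=41, F=25, G=17
Average turnaround = (9+20+47+39+41+25+17) / 7 = 198/7 = 28.29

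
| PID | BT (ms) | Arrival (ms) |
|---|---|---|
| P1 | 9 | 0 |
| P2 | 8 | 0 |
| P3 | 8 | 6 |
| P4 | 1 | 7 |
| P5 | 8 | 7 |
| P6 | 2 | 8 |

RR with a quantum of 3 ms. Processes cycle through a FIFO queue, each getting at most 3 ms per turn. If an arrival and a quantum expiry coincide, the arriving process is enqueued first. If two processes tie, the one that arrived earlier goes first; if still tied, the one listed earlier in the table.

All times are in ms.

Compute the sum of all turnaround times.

Schedule: | P1 0-3 | P2 3-6 | P1 6-9 | P3 9-12 | P2 12-15 | P4 15-16 | P5 16-19 | P6 19-21 | P1 21-24 | P3 24-27 | P2 27-29 | P5 29-32 | P3 32-34 | P5 34-36 |
Completion: P1=24  P2=29  P3=34  P4=16  P5=36  P6=21
Turnaround = completion − arrival: P1=24, P2=29, P3=28, P4=9, P5=29, P6=13
Total turnaround = 24 + 29 + 28 + 9 + 29 + 13 = 132

132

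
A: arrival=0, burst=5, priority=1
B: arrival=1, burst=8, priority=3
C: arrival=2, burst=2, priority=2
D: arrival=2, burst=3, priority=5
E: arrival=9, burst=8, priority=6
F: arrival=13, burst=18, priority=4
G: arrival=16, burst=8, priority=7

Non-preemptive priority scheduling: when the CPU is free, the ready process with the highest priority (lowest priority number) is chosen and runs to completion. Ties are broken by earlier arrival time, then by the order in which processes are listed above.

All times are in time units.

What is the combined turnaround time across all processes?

Gantt: | A 0-5 | C 5-7 | B 7-15 | F 15-33 | D 33-36 | E 36-44 | G 44-52 |
Completion: A=5  B=15  C=7  D=36  E=44  F=33  G=52
Turnaround (C−A): A=5  B=14  C=5  D=34  E=35  F=20  G=36
Turnaround = completion − arrival: A=5, B=14, C=5, D=34, E=35, F=20, G=36
Total turnaround = 5 + 14 + 5 + 34 + 35 + 20 + 36 = 149

149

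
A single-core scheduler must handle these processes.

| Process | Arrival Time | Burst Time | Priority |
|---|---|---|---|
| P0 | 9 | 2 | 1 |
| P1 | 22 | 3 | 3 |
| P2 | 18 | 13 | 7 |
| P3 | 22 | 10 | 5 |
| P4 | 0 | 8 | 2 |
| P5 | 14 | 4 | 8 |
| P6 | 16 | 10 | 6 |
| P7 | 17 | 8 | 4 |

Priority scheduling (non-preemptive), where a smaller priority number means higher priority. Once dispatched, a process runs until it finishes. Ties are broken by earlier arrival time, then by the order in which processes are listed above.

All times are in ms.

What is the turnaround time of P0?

2

Gantt: | P4 0-8 | idle 8-9 | P0 9-11 | idle 11-14 | P5 14-18 | P7 18-26 | P1 26-29 | P3 29-39 | P6 39-49 | P2 49-62 |
Completion: P0=11  P1=29  P2=62  P3=39  P4=8  P5=18  P6=49  P7=26
Turnaround (C−A): P0=2  P1=7  P2=44  P3=17  P4=8  P5=4  P6=33  P7=9
Turnaround(P0) = completion − arrival = 11 − 9 = 2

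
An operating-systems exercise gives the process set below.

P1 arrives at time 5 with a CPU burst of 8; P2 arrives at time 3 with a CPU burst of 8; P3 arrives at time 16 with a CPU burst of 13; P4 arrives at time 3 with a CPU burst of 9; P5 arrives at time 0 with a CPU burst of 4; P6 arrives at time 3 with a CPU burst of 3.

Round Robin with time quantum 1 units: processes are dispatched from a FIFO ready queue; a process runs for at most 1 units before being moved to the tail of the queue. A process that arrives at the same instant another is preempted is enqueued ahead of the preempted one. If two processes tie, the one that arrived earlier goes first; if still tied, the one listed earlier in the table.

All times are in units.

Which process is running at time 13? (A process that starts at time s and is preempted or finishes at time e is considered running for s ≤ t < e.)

Timeline: | P5 0-3 | P2 3-4 | P4 4-5 | P6 5-6 | P5 6-7 | P2 7-8 | P1 8-9 | P4 9-10 | P6 10-11 | P2 11-12 | P1 12-13 | P4 13-14 | P6 14-15 | P2 15-16 | P1 16-17 | P4 17-18 | P3 18-19 | P2 19-20 | P1 20-21 | P4 21-22 | P3 22-23 | P2 23-24 | P1 24-25 | P4 25-26 | P3 26-27 | P2 27-28 | P1 28-29 | P4 29-30 | P3 30-31 | P2 31-32 | P1 32-33 | P4 33-34 | P3 34-35 | P1 35-36 | P4 36-37 | P3 37-45 |
Completion: P1=36  P2=32  P3=45  P4=37  P5=7  P6=15

P4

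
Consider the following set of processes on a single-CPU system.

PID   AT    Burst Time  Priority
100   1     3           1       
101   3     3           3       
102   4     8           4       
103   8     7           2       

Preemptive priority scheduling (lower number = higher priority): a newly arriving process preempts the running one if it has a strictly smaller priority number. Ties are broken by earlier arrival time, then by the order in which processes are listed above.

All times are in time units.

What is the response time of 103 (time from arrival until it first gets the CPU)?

0

Gantt: | idle 0-1 | 100 1-4 | 101 4-7 | 102 7-8 | 103 8-15 | 102 15-22 |
Completion: 100=4  101=7  102=22  103=15
Turnaround (C−A): 100=3  101=4  102=18  103=7
Response(103) = first start − arrival = 8 − 8 = 0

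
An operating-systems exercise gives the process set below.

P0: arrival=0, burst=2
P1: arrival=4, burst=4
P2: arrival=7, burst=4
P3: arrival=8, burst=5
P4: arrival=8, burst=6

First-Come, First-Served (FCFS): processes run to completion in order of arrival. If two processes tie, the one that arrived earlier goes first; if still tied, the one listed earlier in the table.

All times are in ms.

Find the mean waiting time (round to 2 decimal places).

2.80

Schedule: | P0 0-2 | idle 2-4 | P1 4-8 | P2 8-12 | P3 12-17 | P4 17-23 |
Completion: P0=2  P1=8  P2=12  P3=17  P4=23
Waiting times: P0=0, P1=0, P2=1, P3=4, P4=9
Average waiting = (0+0+1+4+9) / 5 = 14/5 = 2.80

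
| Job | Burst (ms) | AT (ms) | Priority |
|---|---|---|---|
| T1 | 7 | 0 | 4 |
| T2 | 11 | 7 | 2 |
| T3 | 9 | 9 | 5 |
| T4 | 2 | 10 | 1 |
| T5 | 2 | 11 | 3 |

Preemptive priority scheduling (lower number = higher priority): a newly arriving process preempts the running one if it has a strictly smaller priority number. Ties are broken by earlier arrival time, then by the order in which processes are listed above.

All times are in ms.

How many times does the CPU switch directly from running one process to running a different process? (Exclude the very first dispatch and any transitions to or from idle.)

Schedule: | T1 0-7 | T2 7-10 | T4 10-12 | T2 12-20 | T5 20-22 | T3 22-31 |
Completion: T1=7  T2=20  T3=31  T4=12  T5=22

5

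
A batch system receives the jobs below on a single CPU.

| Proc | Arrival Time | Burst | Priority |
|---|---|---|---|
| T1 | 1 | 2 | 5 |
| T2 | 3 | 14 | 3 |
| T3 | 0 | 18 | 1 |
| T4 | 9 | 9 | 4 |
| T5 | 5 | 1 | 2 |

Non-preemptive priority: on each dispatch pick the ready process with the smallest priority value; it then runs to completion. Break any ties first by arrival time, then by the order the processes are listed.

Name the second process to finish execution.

T5

Schedule: | T3 0-18 | T5 18-19 | T2 19-33 | T4 33-42 | T1 42-44 |
Completion: T1=44  T2=33  T3=18  T4=42  T5=19
Turnaround (C−A): T1=43  T2=30  T3=18  T4=33  T5=14
Finish order: T3 → T5 → T2 → T4 → T1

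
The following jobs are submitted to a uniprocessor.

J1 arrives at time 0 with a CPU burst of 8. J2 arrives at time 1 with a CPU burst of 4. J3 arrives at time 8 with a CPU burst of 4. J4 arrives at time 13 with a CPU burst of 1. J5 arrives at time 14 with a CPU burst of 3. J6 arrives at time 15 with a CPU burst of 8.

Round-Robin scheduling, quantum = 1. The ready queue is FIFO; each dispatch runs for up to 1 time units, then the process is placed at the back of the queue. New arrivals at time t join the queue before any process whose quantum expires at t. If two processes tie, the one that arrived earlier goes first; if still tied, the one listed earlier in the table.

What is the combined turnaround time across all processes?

56

Timeline: | J1 0-1 | J2 1-2 | J1 2-3 | J2 3-4 | J1 4-5 | J2 5-6 | J1 6-7 | J2 7-8 | J1 8-9 | J3 9-10 | J1 10-11 | J3 11-12 | J1 12-13 | J3 13-14 | J4 14-15 | J1 15-16 | J5 16-17 | J3 17-18 | J6 18-19 | J5 19-20 | J6 20-21 | J5 21-22 | J6 22-28 |
Completion: J1=16  J2=8  J3=18  J4=15  J5=22  J6=28
Turnaround (C−A): J1=16  J2=7  J3=10  J4=2  J5=8  J6=13
Turnaround = completion − arrival: J1=16, J2=7, J3=10, J4=2, J5=8, J6=13
Total turnaround = 16 + 7 + 10 + 2 + 8 + 13 = 56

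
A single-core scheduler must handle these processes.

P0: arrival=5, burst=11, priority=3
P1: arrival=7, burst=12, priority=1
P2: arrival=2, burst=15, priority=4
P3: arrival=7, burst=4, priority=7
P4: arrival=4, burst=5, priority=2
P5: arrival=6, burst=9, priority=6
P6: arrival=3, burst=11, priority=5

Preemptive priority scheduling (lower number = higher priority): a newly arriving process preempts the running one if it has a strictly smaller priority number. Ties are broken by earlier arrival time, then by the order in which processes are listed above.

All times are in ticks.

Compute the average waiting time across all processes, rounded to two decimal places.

Gantt: | idle 0-2 | P2 2-4 | P4 4-7 | P1 7-19 | P4 19-21 | P0 21-32 | P2 32-45 | P6 45-56 | P5 56-65 | P3 65-69 |
Completion: P0=32  P1=19  P2=45  P3=69  P4=21  P5=65  P6=56
Turnaround (C−A): P0=27  P1=12  P2=43  P3=62  P4=17  P5=59  P6=53
Waiting times: P0=16, P1=0, P2=28, P3=58, P4=12, P5=50, P6=42
Average waiting = (16+0+28+58+12+50+42) / 7 = 206/7 = 29.43

29.43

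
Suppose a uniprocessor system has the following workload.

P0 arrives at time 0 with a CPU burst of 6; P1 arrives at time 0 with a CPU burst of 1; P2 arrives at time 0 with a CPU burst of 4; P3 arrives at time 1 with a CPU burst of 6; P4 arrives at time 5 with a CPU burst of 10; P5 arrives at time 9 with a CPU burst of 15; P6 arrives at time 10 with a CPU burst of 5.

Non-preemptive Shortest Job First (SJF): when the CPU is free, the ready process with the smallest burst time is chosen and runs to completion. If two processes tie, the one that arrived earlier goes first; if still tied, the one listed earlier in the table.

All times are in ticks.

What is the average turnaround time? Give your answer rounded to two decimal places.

15.57

Gantt: | P1 0-1 | P2 1-5 | P0 5-11 | P6 11-16 | P3 16-22 | P4 22-32 | P5 32-47 |
Completion: P0=11  P1=1  P2=5  P3=22  P4=32  P5=47  P6=16
Turnaround (C−A): P0=11  P1=1  P2=5  P3=21  P4=27  P5=38  P6=6
Turnaround times: P0=11, P1=1, P2=5, P3=21, P4=27, P5=38, P6=6
Average turnaround = (11+1+5+21+27+38+6) / 7 = 109/7 = 15.57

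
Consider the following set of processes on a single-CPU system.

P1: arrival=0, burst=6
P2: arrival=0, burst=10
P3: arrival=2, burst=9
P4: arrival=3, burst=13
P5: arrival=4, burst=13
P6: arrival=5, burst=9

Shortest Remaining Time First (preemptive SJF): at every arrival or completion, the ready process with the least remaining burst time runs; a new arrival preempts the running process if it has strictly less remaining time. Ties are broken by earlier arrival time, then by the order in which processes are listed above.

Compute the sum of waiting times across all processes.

Gantt: | P1 0-6 | P3 6-15 | P6 15-24 | P2 24-34 | P4 34-47 | P5 47-60 |
Completion: P1=6  P2=34  P3=15  P4=47  P5=60  P6=24
Turnaround (C−A): P1=6  P2=34  P3=13  P4=44  P5=56  P6=19
Waiting = turnaround − burst: P1=0, P2=24, P3=4, P4=31, P5=43, P6=10
Total waiting = 0 + 24 + 4 + 31 + 43 + 10 = 112

112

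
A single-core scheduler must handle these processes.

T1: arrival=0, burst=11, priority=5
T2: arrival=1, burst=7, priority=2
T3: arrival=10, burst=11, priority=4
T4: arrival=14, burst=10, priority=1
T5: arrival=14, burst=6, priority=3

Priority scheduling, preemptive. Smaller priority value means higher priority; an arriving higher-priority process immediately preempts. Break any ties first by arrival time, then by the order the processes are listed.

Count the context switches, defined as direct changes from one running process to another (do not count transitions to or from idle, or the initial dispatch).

Gantt: | T1 0-1 | T2 1-8 | T1 8-10 | T3 10-14 | T4 14-24 | T5 24-30 | T3 30-37 | T1 37-45 |
Completion: T1=45  T2=8  T3=37  T4=24  T5=30
Turnaround (C−A): T1=45  T2=7  T3=27  T4=10  T5=16

7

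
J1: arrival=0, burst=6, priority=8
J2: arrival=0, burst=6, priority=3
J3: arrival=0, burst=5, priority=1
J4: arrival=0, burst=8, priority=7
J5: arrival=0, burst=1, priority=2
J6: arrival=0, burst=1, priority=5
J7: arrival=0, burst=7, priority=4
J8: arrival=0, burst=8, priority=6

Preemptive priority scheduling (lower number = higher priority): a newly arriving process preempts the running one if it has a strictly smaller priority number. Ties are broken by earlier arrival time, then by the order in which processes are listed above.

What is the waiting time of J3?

Gantt: | J3 0-5 | J5 5-6 | J2 6-12 | J7 12-19 | J6 19-20 | J8 20-28 | J4 28-36 | J1 36-42 |
Completion: J1=42  J2=12  J3=5  J4=36  J5=6  J6=20  J7=19  J8=28
Waiting(J3) = turnaround − burst = 5 − 5 = 0

0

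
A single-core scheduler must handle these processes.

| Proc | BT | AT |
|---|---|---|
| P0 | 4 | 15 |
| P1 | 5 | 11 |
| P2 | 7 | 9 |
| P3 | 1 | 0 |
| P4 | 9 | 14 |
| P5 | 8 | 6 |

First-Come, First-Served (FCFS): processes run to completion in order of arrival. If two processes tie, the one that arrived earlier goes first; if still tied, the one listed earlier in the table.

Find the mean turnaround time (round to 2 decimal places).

Schedule: | P3 0-1 | idle 1-6 | P5 6-14 | P2 14-21 | P1 21-26 | P4 26-35 | P0 35-39 |
Completion: P0=39  P1=26  P2=21  P3=1  P4=35  P5=14
Turnaround (C−A): P0=24  P1=15  P2=12  P3=1  P4=21  P5=8
Turnaround times: P0=24, P1=15, P2=12, P3=1, P4=21, P5=8
Average turnaround = (24+15+12+1+21+8) / 6 = 81/6 = 13.50

13.50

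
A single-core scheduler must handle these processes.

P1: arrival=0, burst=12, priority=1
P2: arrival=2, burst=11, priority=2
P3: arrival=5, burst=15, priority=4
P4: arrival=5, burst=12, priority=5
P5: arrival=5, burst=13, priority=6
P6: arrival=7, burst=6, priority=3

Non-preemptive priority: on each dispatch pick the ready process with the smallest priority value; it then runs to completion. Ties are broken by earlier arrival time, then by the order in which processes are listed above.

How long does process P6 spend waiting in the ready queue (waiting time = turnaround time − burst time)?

Timeline: | P1 0-12 | P2 12-23 | P6 23-29 | P3 29-44 | P4 44-56 | P5 56-69 |
Completion: P1=12  P2=23  P3=44  P4=56  P5=69  P6=29
Waiting(P6) = turnaround − burst = 22 − 6 = 16

16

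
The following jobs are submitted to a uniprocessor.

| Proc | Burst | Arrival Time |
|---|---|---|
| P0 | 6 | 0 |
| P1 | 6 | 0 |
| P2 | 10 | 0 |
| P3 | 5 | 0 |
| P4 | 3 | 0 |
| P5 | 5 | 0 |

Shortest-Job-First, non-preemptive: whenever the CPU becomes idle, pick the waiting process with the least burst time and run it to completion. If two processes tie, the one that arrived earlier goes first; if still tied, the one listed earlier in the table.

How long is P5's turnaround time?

Timeline: | P4 0-3 | P3 3-8 | P5 8-13 | P0 13-19 | P1 19-25 | P2 25-35 |
Completion: P0=19  P1=25  P2=35  P3=8  P4=3  P5=13
Turnaround (C−A): P0=19  P1=25  P2=35  P3=8  P4=3  P5=13
Turnaround(P5) = completion − arrival = 13 − 0 = 13

13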